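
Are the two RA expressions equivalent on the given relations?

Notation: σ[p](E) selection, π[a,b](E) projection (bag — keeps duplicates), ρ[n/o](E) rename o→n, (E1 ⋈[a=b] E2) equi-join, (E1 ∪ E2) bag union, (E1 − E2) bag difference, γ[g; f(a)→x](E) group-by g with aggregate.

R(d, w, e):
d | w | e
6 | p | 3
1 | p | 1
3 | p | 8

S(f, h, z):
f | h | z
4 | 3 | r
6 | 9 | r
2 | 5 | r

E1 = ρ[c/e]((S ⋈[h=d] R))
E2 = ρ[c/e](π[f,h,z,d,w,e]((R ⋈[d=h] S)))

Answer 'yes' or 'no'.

E1 per-node cardinality:
  S → 3
  R → 3
  (S ⋈[h=d] R) → 1
  ρ[c/e]((S ⋈[h=d] R)) → 1
E2 per-node cardinality:
  R → 3
  S → 3
  (R ⋈[d=h] S) → 1
  π[f,h,z,d,w,e]((R ⋈[d=h] S)) → 1
  ρ[c/e](π[f,h,z,d,w,e]((R ⋈[d=h] S))) → 1

E1 and E2 produce the same multiset:
f | h | z | d | w | c
4 | 3 | r | 3 | p | 8

yes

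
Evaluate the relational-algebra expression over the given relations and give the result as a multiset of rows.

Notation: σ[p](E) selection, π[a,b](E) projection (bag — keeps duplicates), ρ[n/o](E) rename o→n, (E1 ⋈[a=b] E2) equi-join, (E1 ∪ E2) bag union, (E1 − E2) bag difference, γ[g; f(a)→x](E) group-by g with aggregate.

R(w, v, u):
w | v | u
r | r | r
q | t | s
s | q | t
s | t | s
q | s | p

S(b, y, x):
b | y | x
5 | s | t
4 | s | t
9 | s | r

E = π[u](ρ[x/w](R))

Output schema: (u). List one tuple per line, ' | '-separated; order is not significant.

Subexpression sizes:
  R → 5
  ρ[x/w](R) → 5
  π[u](ρ[x/w](R)) → 5

== RESULT ==
u
p
r
s
s
t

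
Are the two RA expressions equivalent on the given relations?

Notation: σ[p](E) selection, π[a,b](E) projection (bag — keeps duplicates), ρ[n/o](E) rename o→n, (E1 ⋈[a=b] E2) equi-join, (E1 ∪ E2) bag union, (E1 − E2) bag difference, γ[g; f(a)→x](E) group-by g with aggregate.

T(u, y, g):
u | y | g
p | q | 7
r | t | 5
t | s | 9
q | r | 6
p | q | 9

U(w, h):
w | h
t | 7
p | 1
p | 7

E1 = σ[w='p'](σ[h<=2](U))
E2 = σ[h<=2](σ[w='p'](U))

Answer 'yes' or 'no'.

E1 row counts bottom-up:
  U → 3
  σ[h<=2](U) → 1
  σ[w='p'](σ[h<=2](U)) → 1
E2 row counts bottom-up:
  U → 3
  σ[w='p'](U) → 2
  σ[h<=2](σ[w='p'](U)) → 1

E1 and E2 produce the same multiset:
w | h
p | 1

yes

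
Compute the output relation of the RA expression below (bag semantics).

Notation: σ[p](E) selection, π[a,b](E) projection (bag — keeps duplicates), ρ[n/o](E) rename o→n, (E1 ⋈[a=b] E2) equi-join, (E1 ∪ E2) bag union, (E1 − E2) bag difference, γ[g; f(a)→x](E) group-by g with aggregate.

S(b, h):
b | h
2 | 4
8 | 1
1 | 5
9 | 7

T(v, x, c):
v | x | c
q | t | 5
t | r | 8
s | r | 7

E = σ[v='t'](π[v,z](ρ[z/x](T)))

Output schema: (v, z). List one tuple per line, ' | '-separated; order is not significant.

Stepwise |·|:
  T → 3
  ρ[z/x](T) → 3
  π[v,z](ρ[z/x](T)) → 3
  σ[v='t'](π[v,z](ρ[z/x](T))) → 1

== RESULT ==
v | z
t | r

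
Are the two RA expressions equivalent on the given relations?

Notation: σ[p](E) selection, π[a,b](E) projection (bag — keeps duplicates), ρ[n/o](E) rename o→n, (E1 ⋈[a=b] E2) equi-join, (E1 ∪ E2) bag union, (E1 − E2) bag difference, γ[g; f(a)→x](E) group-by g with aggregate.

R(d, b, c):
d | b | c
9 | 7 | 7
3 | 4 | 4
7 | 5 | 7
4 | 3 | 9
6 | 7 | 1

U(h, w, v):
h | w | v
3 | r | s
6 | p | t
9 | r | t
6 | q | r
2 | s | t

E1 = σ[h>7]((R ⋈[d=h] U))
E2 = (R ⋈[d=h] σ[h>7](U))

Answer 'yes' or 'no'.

E1 per-node cardinality:
  R → 5
  U → 5
  (R ⋈[d=h] U) → 4
  σ[h>7]((R ⋈[d=h] U)) → 1
E2 per-node cardinality:
  R → 5
  U → 5
  σ[h>7](U) → 1
  (R ⋈[d=h] σ[h>7](U)) → 1

E1 and E2 produce the same multiset:
d | b | c | h | w | v
9 | 7 | 7 | 9 | r | t

yes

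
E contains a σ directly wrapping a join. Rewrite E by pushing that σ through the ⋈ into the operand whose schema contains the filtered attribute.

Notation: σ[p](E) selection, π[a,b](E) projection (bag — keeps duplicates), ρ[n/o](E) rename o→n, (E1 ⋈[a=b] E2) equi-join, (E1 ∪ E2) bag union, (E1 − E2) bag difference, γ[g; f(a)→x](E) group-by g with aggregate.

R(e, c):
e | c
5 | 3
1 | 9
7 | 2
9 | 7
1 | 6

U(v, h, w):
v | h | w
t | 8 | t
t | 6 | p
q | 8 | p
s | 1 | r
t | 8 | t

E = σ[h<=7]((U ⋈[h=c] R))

σ filters on h, owned by the left side.
E' = (σ[h<=7](U) ⋈[h=c] R)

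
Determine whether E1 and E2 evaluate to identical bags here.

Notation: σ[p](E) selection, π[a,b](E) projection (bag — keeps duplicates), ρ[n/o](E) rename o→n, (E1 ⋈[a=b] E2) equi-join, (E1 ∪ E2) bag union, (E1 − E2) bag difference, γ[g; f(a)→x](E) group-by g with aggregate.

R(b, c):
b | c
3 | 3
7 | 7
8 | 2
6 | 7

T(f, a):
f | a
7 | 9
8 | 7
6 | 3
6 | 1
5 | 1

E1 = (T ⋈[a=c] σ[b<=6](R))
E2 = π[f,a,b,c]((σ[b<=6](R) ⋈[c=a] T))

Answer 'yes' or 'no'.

E1 row counts bottom-up:
  T → 5
  R → 4
  σ[b<=6](R) → 2
  (T ⋈[a=c] σ[b<=6](R)) → 2
E2 row counts bottom-up:
  R → 4
  σ[b<=6](R) → 2
  T → 5
  (σ[b<=6](R) ⋈[c=a] T) → 2
  π[f,a,b,c]((σ[b<=6](R) ⋈[c=a] T)) → 2

E1 and E2 produce the same multiset:
f | a | b | c
6 | 3 | 3 | 3
8 | 7 | 6 | 7

yes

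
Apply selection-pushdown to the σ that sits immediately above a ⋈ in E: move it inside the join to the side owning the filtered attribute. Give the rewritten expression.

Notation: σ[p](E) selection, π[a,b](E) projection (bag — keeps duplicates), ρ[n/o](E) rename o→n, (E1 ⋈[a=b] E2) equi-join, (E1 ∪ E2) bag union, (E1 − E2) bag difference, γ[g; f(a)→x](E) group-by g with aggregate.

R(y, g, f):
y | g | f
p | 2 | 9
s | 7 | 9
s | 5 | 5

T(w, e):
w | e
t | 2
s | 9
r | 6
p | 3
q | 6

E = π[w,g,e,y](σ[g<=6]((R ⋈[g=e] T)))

σ filters on g, owned by the left side.
E' = π[w,g,e,y]((σ[g<=6](R) ⋈[g=e] T))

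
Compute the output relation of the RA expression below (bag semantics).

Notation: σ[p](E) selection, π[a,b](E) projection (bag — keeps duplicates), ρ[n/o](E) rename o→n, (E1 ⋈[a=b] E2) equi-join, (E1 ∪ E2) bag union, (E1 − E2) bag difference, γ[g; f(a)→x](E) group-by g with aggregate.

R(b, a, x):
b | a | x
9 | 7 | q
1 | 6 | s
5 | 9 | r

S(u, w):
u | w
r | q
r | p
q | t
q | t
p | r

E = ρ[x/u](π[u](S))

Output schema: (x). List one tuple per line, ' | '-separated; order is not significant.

Stepwise |·|:
  S → 5
  π[u](S) → 5
  ρ[x/u](π[u](S)) → 5

== RESULT ==
x
p
q
q
r
r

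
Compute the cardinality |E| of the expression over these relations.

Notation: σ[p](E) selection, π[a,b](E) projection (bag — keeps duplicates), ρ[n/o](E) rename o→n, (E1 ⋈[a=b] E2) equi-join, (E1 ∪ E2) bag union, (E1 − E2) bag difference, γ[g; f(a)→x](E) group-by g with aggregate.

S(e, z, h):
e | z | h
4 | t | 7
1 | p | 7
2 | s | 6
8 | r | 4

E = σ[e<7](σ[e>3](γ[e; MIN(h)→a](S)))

Per-node cardinality:
  S → 4
  γ[e; MIN(h)→a](S) → 4
  σ[e>3](γ[e; MIN(h)→a](S)) → 2
  σ[e<7](σ[e>3](γ[e; MIN(h)→a](S))) → 1

|E| = 1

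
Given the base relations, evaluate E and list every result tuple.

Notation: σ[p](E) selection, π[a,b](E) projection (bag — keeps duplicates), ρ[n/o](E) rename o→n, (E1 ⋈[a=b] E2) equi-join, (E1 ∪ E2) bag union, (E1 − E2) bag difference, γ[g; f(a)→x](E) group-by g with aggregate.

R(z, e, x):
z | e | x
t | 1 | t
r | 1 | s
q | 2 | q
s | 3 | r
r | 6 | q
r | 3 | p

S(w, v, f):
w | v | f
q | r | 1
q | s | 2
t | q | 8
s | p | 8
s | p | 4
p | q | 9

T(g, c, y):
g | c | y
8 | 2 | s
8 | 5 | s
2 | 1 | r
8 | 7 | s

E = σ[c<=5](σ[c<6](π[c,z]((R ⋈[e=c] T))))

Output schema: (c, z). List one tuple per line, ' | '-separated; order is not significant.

Stepwise |·|:
  R → 6
  T → 4
  (R ⋈[e=c] T) → 3
  π[c,z]((R ⋈[e=c] T)) → 3
  σ[c<6](π[c,z]((R ⋈[e=c] T))) → 3
  σ[c<=5](σ[c<6](π[c,z]((R ⋈[e=c] T)))) → 3

== RESULT ==
c | z
1 | r
1 | t
2 | q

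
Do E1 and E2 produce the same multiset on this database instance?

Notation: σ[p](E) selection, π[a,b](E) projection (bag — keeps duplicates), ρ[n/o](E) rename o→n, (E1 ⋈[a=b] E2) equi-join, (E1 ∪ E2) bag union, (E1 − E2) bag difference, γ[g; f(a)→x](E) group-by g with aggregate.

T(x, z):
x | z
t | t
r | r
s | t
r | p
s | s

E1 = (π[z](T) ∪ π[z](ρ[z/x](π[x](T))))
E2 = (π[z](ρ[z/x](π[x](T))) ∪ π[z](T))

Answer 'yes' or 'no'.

E1 subexpression sizes:
  T → 5
  π[z](T) → 5
  T → 5
  π[x](T) → 5
  ρ[z/x](π[x](T)) → 5
  π[z](ρ[z/x](π[x](T))) → 5
  (π[z](T) ∪ π[z](ρ[z/x](π[x](T)))) → 10
E2 subexpression sizes:
  T → 5
  π[x](T) → 5
  ρ[z/x](π[x](T)) → 5
  π[z](ρ[z/x](π[x](T))) → 5
  T → 5
  π[z](T) → 5
  (π[z](ρ[z/x](π[x](T))) ∪ π[z](T)) → 10

E1 and E2 produce the same multiset:
z
p
r
r
r
s
s
s
t
t
t

yes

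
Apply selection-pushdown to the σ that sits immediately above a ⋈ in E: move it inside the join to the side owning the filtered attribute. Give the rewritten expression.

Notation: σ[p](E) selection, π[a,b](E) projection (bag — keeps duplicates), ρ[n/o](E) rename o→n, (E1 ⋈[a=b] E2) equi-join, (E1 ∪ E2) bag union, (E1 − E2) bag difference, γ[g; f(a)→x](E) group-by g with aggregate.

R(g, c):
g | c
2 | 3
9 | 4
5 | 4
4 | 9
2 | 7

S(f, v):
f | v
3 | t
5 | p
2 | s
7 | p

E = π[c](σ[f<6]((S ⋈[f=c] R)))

σ filters on f, owned by the left side.
E' = π[c]((σ[f<6](S) ⋈[f=c] R))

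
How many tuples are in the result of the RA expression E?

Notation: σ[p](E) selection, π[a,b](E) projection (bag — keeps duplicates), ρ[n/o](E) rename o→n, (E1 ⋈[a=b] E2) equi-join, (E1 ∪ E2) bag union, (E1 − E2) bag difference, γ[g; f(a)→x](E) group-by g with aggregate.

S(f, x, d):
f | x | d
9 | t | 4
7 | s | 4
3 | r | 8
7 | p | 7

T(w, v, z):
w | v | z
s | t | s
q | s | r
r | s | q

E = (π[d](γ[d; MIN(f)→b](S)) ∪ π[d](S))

Per-node cardinality:
  S → 4
  γ[d; MIN(f)→b](S) → 3
  π[d](γ[d; MIN(f)→b](S)) → 3
  S → 4
  π[d](S) → 4
  (π[d](γ[d; MIN(f)→b](S)) ∪ π[d](S)) → 7

|E| = 7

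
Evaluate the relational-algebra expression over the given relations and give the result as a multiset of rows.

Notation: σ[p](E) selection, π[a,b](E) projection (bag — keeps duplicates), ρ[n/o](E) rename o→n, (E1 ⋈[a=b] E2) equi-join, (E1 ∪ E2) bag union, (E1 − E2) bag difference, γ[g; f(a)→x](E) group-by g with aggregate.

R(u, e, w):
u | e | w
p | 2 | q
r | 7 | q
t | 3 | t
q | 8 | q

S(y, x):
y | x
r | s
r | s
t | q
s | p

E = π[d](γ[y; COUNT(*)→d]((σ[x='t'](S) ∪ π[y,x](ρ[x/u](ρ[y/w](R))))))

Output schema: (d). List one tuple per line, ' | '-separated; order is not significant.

Per-node cardinality:
  S → 4
  σ[x='t'](S) → 0
  R → 4
  ρ[y/w](R) → 4
  ρ[x/u](ρ[y/w](R)) → 4
  π[y,x](ρ[x/u](ρ[y/w](R))) → 4
  (σ[x='t'](S) ∪ π[y,x](ρ[x/u](ρ[y/w](R)))) → 4
  γ[y; COUNT(*)→d]((σ[x='t'](S) ∪ π[y,x](ρ[x/u](ρ[y/w](R))))) → 2
  π[d](γ[y; COUNT(*)→d]((σ[x='t'](S) ∪ π[y,x](ρ[x/u](ρ[y/w](R)))))) → 2

== RESULT ==
d
1
3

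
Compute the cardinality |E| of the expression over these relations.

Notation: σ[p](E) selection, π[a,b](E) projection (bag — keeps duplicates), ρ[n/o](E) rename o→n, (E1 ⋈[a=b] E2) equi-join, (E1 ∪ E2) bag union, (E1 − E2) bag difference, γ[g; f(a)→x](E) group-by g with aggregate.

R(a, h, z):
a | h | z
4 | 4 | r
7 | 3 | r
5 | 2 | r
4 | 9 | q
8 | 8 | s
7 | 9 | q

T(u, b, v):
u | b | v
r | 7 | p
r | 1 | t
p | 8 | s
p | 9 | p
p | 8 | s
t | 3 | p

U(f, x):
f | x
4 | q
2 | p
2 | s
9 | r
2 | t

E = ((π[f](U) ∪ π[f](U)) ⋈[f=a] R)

Row counts bottom-up:
  U → 5
  π[f](U) → 5
  U → 5
  π[f](U) → 5
  (π[f](U) ∪ π[f](U)) → 10
  R → 6
  ((π[f](U) ∪ π[f](U)) ⋈[f=a] R) → 4

|E| = 4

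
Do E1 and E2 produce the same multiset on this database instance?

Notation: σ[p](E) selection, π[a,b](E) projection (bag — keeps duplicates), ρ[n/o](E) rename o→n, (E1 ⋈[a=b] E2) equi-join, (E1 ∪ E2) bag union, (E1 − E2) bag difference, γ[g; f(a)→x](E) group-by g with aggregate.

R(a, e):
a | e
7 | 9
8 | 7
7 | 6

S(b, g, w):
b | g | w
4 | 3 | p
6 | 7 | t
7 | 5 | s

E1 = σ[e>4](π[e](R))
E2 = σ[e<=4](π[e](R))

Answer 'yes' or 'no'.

E1 stepwise |·|:
  R → 3
  π[e](R) → 3
  σ[e>4](π[e](R)) → 3
E2 stepwise |·|:
  R → 3
  π[e](R) → 3
  σ[e<=4](π[e](R)) → 0

E1 result:
e
6
7
9
E2 result:
e
(0 rows)
Witness: (6,) appears 1× in E1 but 0× in E2.

no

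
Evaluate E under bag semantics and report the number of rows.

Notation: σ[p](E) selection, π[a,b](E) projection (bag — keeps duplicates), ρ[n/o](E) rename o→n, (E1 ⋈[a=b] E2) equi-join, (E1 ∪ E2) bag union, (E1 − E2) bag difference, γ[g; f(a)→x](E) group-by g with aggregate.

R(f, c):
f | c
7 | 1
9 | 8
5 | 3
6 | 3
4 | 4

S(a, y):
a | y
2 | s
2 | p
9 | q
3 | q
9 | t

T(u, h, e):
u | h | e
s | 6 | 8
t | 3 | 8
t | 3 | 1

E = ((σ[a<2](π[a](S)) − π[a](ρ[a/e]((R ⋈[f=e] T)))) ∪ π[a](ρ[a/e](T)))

Per-node cardinality:
  S → 5
  π[a](S) → 5
  σ[a<2](π[a](S)) → 0
  R → 5
  T → 3
  (R ⋈[f=e] T) → 0
  ρ[a/e]((R ⋈[f=e] T)) → 0
  π[a](ρ[a/e]((R ⋈[f=e] T))) → 0
  (σ[a<2](π[a](S)) − π[a](ρ[a/e]((R ⋈[f=e] T)))) → 0
  T → 3
  ρ[a/e](T) → 3
  π[a](ρ[a/e](T)) → 3
  ((σ[a<2](π[a](S)) − π[a](ρ[a/e]((R ⋈[f=e] T)))) ∪ π[a](ρ[a/e](T))) → 3

|E| = 3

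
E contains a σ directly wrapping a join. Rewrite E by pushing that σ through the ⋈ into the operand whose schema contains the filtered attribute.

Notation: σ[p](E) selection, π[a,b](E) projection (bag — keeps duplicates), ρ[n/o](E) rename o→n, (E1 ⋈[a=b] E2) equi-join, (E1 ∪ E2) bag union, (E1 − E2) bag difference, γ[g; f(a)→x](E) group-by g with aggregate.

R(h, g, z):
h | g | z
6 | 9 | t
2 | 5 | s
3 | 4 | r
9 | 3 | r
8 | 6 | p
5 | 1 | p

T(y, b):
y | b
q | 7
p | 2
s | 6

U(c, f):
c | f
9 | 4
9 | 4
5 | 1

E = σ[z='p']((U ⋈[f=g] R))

σ filters on z, owned by the right side.
E' = (U ⋈[f=g] σ[z='p'](R))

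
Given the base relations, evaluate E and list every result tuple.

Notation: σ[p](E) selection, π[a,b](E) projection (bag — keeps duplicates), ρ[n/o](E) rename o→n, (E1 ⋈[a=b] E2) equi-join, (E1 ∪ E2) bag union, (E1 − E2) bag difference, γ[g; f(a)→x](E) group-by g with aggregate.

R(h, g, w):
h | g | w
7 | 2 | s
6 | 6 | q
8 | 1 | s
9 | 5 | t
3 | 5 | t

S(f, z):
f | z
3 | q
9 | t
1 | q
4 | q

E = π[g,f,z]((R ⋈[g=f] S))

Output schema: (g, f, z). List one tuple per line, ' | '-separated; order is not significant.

Row counts bottom-up:
  R → 5
  S → 4
  (R ⋈[g=f] S) → 1
  π[g,f,z]((R ⋈[g=f] S)) → 1

== RESULT ==
g | f | z
1 | 1 | q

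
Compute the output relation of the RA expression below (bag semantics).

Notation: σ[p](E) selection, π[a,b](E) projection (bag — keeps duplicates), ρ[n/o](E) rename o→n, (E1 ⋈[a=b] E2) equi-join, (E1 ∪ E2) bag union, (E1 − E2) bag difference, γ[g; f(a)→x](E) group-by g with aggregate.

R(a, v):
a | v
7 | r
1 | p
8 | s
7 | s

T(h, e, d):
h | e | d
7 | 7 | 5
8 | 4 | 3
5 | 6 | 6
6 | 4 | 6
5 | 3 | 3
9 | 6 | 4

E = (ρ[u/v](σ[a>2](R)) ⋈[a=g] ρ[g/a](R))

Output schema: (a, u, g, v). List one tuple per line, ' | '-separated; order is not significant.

Row counts bottom-up:
  R → 4
  σ[a>2](R) → 3
  ρ[u/v](σ[a>2](R)) → 3
  R → 4
  ρ[g/a](R) → 4
  (ρ[u/v](σ[a>2](R)) ⋈[a=g] ρ[g/a](R)) → 5

== RESULT ==
a | u | g | v
7 | r | 7 | r
7 | r | 7 | s
7 | s | 7 | r
7 | s | 7 | s
8 | s | 8 | s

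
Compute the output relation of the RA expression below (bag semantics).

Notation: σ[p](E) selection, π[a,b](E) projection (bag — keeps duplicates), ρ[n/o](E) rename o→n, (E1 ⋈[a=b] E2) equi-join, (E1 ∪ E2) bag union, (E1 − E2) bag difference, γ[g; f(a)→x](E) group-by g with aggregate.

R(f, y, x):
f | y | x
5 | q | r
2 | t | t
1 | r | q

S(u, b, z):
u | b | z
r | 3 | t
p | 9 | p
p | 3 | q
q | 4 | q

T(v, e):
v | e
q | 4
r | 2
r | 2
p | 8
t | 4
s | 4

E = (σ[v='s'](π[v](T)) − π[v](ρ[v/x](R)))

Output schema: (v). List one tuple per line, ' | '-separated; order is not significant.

Stepwise |·|:
  T → 6
  π[v](T) → 6
  σ[v='s'](π[v](T)) → 1
  R → 3
  ρ[v/x](R) → 3
  π[v](ρ[v/x](R)) → 3
  (σ[v='s'](π[v](T)) − π[v](ρ[v/x](R))) → 1

== RESULT ==
v
s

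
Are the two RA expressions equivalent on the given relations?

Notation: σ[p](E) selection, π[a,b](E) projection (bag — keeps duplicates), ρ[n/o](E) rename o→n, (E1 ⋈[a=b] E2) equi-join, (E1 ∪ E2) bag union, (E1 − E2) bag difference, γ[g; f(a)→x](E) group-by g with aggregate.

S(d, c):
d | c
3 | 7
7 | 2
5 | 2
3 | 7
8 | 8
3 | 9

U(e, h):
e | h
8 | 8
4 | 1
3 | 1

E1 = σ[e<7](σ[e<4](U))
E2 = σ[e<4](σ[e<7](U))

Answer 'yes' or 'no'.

E1 per-node cardinality:
  U → 3
  σ[e<4](U) → 1
  σ[e<7](σ[e<4](U)) → 1
E2 per-node cardinality:
  U → 3
  σ[e<7](U) → 2
  σ[e<4](σ[e<7](U)) → 1

E1 and E2 produce the same multiset:
e | h
3 | 1

yes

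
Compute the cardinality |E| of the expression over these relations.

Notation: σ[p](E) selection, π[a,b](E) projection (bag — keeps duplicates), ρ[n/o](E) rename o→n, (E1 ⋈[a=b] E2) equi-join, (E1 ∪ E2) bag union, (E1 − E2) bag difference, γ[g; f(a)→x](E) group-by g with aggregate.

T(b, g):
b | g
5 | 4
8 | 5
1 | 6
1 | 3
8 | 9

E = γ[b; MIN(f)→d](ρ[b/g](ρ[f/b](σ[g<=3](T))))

Row counts bottom-up:
  T → 5
  σ[g<=3](T) → 1
  ρ[f/b](σ[g<=3](T)) → 1
  ρ[b/g](ρ[f/b](σ[g<=3](T))) → 1
  γ[b; MIN(f)→d](ρ[b/g](ρ[f/b](σ[g<=3](T)))) → 1

|E| = 1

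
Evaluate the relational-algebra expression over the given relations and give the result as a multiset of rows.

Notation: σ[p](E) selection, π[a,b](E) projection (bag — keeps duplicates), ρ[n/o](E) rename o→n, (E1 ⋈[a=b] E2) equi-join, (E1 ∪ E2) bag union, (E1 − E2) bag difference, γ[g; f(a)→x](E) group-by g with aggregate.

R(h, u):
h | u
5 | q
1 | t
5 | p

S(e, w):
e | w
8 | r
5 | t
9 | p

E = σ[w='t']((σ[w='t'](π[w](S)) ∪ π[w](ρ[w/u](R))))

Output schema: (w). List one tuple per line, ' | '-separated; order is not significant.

Row counts bottom-up:
  S → 3
  π[w](S) → 3
  σ[w='t'](π[w](S)) → 1
  R → 3
  ρ[w/u](R) → 3
  π[w](ρ[w/u](R)) → 3
  (σ[w='t'](π[w](S)) ∪ π[w](ρ[w/u](R))) → 4
  σ[w='t']((σ[w='t'](π[w](S)) ∪ π[w](ρ[w/u](R)))) → 2

== RESULT ==
w
t
t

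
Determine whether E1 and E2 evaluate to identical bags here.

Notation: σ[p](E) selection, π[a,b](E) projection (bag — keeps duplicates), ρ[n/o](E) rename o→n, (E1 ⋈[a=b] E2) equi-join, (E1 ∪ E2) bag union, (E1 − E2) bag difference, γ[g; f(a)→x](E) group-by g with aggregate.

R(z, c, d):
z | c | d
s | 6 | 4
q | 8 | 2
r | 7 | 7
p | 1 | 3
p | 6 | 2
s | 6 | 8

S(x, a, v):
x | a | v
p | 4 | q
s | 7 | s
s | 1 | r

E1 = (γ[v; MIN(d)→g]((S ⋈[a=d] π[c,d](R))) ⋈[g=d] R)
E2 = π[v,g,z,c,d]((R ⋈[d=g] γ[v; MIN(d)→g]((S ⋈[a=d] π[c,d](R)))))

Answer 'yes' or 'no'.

E1 per-node cardinality:
  S → 3
  R → 6
  π[c,d](R) → 6
  (S ⋈[a=d] π[c,d](R)) → 2
  γ[v; MIN(d)→g]((S ⋈[a=d] π[c,d](R))) → 2
  R → 6
  (γ[v; MIN(d)→g]((S ⋈[a=d] π[c,d](R))) ⋈[g=d] R) → 2
E2 per-node cardinality:
  R → 6
  S → 3
  R → 6
  π[c,d](R) → 6
  (S ⋈[a=d] π[c,d](R)) → 2
  γ[v; MIN(d)→g]((S ⋈[a=d] π[c,d](R))) → 2
  (R ⋈[d=g] γ[v; MIN(d)→g]((S ⋈[a=d] π[c,d](R)))) → 2
  π[v,g,z,c,d]((R ⋈[d=g] γ[v; MIN(d)→g]((S ⋈[a=d] π[c,d](R))))) → 2

E1 and E2 produce the same multiset:
v | g | z | c | d
q | 4 | s | 6 | 4
s | 7 | r | 7 | 7

yes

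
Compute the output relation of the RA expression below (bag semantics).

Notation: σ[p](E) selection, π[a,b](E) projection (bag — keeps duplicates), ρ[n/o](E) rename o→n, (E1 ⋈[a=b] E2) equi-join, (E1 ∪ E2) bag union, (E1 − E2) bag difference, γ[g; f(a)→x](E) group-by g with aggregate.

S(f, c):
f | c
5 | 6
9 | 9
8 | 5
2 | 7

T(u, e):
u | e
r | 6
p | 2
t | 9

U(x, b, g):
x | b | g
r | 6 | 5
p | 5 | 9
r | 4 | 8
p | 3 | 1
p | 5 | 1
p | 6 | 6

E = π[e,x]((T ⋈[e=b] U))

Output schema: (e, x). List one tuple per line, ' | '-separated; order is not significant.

Row counts bottom-up:
  T → 3
  U → 6
  (T ⋈[e=b] U) → 2
  π[e,x]((T ⋈[e=b] U)) → 2

== RESULT ==
e | x
6 | p
6 | r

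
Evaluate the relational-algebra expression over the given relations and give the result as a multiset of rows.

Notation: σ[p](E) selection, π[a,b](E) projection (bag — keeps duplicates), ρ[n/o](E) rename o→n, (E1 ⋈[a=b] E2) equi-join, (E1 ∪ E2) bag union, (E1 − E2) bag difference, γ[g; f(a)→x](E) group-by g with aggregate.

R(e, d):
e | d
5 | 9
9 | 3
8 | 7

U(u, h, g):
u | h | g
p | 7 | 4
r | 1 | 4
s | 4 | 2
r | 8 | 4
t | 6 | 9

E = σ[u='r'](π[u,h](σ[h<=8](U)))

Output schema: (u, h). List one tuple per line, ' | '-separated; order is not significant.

Subexpression sizes:
  U → 5
  σ[h<=8](U) → 5
  π[u,h](σ[h<=8](U)) → 5
  σ[u='r'](π[u,h](σ[h<=8](U))) → 2

== RESULT ==
u | h
r | 1
r | 8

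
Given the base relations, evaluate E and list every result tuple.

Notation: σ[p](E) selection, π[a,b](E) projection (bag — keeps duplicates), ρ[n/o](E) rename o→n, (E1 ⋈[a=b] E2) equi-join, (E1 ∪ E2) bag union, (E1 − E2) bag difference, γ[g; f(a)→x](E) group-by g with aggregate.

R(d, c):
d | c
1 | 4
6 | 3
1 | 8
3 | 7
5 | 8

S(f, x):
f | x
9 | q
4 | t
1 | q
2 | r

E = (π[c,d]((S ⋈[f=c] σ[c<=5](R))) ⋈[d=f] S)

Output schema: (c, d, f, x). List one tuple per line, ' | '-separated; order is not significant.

Stepwise |·|:
  S → 4
  R → 5
  σ[c<=5](R) → 2
  (S ⋈[f=c] σ[c<=5](R)) → 1
  π[c,d]((S ⋈[f=c] σ[c<=5](R))) → 1
  S → 4
  (π[c,d]((S ⋈[f=c] σ[c<=5](R))) ⋈[d=f] S) → 1

== RESULT ==
c | d | f | x
4 | 1 | 1 | q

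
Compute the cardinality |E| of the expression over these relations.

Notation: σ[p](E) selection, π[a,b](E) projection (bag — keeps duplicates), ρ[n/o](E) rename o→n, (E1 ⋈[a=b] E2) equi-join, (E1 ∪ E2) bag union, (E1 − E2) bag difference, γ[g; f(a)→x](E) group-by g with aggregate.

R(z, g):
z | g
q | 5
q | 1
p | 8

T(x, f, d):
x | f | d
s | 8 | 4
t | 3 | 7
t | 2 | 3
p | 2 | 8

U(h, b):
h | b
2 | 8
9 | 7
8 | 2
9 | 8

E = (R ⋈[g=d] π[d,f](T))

Per-node cardinality:
  R → 3
  T → 4
  π[d,f](T) → 4
  (R ⋈[g=d] π[d,f](T)) → 1

|E| = 1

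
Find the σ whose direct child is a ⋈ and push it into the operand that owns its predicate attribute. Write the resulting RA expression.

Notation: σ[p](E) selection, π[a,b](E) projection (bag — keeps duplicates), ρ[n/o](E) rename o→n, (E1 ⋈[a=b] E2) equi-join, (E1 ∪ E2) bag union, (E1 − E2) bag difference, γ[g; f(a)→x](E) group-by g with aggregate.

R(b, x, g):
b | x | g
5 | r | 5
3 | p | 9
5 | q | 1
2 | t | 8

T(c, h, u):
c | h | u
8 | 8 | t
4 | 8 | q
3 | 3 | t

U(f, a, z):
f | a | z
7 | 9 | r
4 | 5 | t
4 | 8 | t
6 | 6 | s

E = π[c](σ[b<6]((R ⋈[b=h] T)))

σ filters on b, owned by the left side.
E' = π[c]((σ[b<6](R) ⋈[b=h] T))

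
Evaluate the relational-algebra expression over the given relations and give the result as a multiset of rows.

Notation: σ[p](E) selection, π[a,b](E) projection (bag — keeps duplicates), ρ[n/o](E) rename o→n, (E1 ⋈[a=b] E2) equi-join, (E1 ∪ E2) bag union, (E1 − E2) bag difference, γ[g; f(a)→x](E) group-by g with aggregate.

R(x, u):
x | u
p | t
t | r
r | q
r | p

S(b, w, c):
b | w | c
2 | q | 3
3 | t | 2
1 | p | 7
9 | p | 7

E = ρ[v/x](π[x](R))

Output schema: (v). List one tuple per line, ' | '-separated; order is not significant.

Per-node cardinality:
  R → 4
  π[x](R) → 4
  ρ[v/x](π[x](R)) → 4

== RESULT ==
v
p
r
r
t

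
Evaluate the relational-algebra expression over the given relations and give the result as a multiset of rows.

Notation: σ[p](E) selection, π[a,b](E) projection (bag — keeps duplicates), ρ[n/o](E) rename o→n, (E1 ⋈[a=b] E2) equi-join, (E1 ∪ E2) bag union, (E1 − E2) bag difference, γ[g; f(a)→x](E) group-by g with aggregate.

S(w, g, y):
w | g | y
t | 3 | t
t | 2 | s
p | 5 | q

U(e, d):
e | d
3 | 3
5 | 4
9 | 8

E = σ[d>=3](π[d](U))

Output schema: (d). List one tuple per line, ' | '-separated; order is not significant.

Per-node cardinality:
  U → 3
  π[d](U) → 3
  σ[d>=3](π[d](U)) → 3

== RESULT ==
d
3
4
8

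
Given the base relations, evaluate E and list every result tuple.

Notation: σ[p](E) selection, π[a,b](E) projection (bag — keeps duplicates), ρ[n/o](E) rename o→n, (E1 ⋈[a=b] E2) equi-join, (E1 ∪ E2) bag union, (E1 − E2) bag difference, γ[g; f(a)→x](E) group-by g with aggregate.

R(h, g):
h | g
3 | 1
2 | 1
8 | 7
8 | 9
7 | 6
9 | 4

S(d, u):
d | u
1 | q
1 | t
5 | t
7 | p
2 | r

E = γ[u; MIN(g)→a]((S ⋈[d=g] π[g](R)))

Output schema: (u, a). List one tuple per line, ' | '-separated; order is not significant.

Stepwise |·|:
  S → 5
  R → 6
  π[g](R) → 6
  (S ⋈[d=g] π[g](R)) → 5
  γ[u; MIN(g)→a]((S ⋈[d=g] π[g](R))) → 3

== RESULT ==
u | a
p | 7
q | 1
t | 1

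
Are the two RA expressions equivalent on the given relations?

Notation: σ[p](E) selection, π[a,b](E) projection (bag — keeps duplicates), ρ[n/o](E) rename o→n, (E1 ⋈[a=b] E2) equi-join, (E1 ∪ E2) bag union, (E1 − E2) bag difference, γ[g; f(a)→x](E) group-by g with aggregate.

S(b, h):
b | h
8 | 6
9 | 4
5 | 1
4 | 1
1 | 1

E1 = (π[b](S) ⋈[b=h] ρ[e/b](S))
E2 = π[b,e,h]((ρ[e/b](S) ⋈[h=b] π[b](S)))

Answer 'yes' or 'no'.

E1 subexpression sizes:
  S → 5
  π[b](S) → 5
  S → 5
  ρ[e/b](S) → 5
  (π[b](S) ⋈[b=h] ρ[e/b](S)) → 4
E2 subexpression sizes:
  S → 5
  ρ[e/b](S) → 5
  S → 5
  π[b](S) → 5
  (ρ[e/b](S) ⋈[h=b] π[b](S)) → 4
  π[b,e,h]((ρ[e/b](S) ⋈[h=b] π[b](S))) → 4

E1 and E2 produce the same multiset:
b | e | h
1 | 1 | 1
1 | 4 | 1
1 | 5 | 1
4 | 9 | 4

yes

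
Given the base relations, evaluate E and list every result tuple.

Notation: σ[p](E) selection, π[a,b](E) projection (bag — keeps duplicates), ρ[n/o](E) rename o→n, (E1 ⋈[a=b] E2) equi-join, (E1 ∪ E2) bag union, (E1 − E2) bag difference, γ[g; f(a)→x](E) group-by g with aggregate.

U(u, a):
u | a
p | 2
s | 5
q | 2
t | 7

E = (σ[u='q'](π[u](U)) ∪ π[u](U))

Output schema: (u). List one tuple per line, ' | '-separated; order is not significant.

Stepwise |·|:
  U → 4
  π[u](U) → 4
  σ[u='q'](π[u](U)) → 1
  U → 4
  π[u](U) → 4
  (σ[u='q'](π[u](U)) ∪ π[u](U)) → 5

== RESULT ==
u
p
q
q
s
t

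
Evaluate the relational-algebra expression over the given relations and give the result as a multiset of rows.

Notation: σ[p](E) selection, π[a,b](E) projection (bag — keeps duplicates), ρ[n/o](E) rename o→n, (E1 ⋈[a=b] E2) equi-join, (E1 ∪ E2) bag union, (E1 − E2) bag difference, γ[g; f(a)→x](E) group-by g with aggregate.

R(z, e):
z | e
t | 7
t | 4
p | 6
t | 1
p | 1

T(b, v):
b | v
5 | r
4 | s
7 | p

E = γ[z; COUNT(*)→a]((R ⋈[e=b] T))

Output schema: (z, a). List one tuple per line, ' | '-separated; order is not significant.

Subexpression sizes:
  R → 5
  T → 3
  (R ⋈[e=b] T) → 2
  γ[z; COUNT(*)→a]((R ⋈[e=b] T)) → 1

== RESULT ==
z | a
t | 2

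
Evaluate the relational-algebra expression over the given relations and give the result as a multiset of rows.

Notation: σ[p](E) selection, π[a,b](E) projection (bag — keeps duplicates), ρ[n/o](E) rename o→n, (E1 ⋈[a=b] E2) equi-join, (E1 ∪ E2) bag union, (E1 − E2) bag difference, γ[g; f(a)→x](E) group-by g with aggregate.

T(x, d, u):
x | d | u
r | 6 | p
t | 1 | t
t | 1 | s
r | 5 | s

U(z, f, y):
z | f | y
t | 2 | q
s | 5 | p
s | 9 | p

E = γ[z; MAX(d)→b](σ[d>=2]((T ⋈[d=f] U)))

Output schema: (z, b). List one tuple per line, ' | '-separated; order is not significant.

Subexpression sizes:
  T → 4
  U → 3
  (T ⋈[d=f] U) → 1
  σ[d>=2]((T ⋈[d=f] U)) → 1
  γ[z; MAX(d)→b](σ[d>=2]((T ⋈[d=f] U))) → 1

== RESULT ==
z | b
s | 5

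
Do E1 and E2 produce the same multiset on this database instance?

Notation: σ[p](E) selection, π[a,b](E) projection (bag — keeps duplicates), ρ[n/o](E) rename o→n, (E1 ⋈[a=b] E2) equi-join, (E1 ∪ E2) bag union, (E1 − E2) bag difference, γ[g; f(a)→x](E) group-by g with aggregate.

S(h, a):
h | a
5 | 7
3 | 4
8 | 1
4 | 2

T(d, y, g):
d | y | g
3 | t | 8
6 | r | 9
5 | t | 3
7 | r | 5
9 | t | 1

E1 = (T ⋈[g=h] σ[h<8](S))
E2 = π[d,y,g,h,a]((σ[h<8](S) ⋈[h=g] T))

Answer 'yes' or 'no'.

E1 subexpression sizes:
  T → 5
  S → 4
  σ[h<8](S) → 3
  (T ⋈[g=h] σ[h<8](S)) → 2
E2 subexpression sizes:
  S → 4
  σ[h<8](S) → 3
  T → 5
  (σ[h<8](S) ⋈[h=g] T) → 2
  π[d,y,g,h,a]((σ[h<8](S) ⋈[h=g] T)) → 2

E1 and E2 produce the same multiset:
d | y | g | h | a
5 | t | 3 | 3 | 4
7 | r | 5 | 5 | 7

yes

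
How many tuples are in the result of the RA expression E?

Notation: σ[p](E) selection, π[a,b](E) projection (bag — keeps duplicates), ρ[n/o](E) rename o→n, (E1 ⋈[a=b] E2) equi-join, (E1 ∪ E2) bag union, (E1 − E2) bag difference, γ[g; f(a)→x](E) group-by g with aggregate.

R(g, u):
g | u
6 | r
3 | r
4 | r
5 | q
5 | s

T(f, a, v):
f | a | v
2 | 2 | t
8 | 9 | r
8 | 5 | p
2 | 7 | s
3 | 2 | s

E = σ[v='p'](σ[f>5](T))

Row counts bottom-up:
  T → 5
  σ[f>5](T) → 2
  σ[v='p'](σ[f>5](T)) → 1

|E| = 1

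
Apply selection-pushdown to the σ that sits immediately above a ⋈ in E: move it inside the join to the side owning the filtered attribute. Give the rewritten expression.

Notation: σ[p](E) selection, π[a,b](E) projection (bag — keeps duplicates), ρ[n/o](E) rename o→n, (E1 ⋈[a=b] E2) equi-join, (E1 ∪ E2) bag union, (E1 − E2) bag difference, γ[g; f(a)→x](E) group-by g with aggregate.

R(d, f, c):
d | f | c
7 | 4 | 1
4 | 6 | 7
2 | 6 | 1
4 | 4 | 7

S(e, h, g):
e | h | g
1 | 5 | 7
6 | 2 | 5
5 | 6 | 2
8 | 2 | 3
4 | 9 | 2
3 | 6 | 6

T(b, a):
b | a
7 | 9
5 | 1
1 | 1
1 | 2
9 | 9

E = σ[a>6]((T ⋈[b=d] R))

σ filters on a, owned by the left side.
E' = (σ[a>6](T) ⋈[b=d] R)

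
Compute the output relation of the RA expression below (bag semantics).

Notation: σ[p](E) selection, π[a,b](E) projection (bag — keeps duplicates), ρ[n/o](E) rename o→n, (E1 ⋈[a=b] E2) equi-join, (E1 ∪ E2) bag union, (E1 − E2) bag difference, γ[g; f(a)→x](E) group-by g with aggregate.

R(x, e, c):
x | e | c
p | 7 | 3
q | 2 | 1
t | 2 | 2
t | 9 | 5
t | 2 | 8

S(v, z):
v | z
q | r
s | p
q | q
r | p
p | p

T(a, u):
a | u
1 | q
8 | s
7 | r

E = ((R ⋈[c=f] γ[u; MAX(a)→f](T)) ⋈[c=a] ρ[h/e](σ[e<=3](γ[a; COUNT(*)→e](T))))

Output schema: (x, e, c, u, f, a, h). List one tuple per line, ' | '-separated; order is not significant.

Subexpression sizes:
  R → 5
  T → 3
  γ[u; MAX(a)→f](T) → 3
  (R ⋈[c=f] γ[u; MAX(a)→f](T)) → 2
  T → 3
  γ[a; COUNT(*)→e](T) → 3
  σ[e<=3](γ[a; COUNT(*)→e](T)) → 3
  ρ[h/e](σ[e<=3](γ[a; COUNT(*)→e](T))) → 3
  ((R ⋈[c=f] γ[u; MAX(a)→f](T)) ⋈[c=a] ρ[h/e](σ[e<=3](γ[a; COUNT(*)→e](T)))) → 2

== RESULT ==
x | e | c | u | f | a | h
q | 2 | 1 | q | 1 | 1 | 1
t | 2 | 8 | s | 8 | 8 | 1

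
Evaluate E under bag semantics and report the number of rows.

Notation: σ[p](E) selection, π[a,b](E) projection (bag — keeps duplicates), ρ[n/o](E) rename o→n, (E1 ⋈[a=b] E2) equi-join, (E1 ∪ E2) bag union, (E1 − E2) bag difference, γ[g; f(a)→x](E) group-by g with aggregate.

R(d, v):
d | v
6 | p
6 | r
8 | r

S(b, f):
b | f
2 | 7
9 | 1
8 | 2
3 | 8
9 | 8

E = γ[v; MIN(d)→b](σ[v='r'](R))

Row counts bottom-up:
  R → 3
  σ[v='r'](R) → 2
  γ[v; MIN(d)→b](σ[v='r'](R)) → 1

|E| = 1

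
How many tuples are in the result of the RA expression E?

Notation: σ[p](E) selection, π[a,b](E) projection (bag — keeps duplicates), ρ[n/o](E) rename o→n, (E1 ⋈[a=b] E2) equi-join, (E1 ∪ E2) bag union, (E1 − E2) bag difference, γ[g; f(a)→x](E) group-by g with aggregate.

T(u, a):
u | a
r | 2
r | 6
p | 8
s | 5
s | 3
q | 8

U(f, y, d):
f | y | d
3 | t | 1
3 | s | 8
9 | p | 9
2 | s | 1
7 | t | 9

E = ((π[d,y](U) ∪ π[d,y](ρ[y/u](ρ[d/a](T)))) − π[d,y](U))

Per-node cardinality:
  U → 5
  π[d,y](U) → 5
  T → 6
  ρ[d/a](T) → 6
  ρ[y/u](ρ[d/a](T)) → 6
  π[d,y](ρ[y/u](ρ[d/a](T))) → 6
  (π[d,y](U) ∪ π[d,y](ρ[y/u](ρ[d/a](T)))) → 11
  U → 5
  π[d,y](U) → 5
  ((π[d,y](U) ∪ π[d,y](ρ[y/u](ρ[d/a](T)))) − π[d,y](U)) → 6

|E| = 6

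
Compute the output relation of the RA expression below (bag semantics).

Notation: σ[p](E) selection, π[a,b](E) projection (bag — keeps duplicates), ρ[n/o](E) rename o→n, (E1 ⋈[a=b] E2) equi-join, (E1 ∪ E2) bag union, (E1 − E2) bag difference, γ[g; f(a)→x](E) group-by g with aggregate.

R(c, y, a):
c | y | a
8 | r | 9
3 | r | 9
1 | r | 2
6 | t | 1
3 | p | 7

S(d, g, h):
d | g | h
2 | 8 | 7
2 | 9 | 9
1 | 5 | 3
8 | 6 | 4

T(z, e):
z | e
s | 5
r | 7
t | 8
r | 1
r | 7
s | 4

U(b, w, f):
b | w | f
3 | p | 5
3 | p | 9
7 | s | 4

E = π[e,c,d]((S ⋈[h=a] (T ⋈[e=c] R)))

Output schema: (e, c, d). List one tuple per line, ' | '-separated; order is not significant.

Row counts bottom-up:
  S → 4
  T → 6
  R → 5
  (T ⋈[e=c] R) → 2
  (S ⋈[h=a] (T ⋈[e=c] R)) → 1
  π[e,c,d]((S ⋈[h=a] (T ⋈[e=c] R))) → 1

== RESULT ==
e | c | d
8 | 8 | 2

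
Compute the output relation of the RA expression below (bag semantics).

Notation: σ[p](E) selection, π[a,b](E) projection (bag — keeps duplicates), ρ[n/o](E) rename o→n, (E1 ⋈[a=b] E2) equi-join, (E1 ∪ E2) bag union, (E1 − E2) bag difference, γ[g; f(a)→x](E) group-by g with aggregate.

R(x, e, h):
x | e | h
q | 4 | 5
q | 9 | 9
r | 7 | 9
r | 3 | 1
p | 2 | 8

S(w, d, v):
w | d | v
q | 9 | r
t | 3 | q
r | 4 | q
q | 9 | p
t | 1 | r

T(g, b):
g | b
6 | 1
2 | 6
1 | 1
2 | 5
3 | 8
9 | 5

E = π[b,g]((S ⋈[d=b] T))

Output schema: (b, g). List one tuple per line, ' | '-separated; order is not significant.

Row counts bottom-up:
  S → 5
  T → 6
  (S ⋈[d=b] T) → 2
  π[b,g]((S ⋈[d=b] T)) → 2

== RESULT ==
b | g
1 | 1
1 | 6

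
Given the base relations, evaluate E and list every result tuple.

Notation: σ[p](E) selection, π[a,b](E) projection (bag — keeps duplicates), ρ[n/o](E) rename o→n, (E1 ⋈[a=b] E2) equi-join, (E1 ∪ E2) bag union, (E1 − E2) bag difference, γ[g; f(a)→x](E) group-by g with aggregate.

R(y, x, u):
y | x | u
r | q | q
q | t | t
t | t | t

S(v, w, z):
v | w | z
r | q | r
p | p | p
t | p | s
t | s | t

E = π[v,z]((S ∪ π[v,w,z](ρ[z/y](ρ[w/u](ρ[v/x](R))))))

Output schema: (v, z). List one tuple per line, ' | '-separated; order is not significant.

Row counts bottom-up:
  S → 4
  R → 3
  ρ[v/x](R) → 3
  ρ[w/u](ρ[v/x](R)) → 3
  ρ[z/y](ρ[w/u](ρ[v/x](R))) → 3
  π[v,w,z](ρ[z/y](ρ[w/u](ρ[v/x](R)))) → 3
  (S ∪ π[v,w,z](ρ[z/y](ρ[w/u](ρ[v/x](R))))) → 7
  π[v,z]((S ∪ π[v,w,z](ρ[z/y](ρ[w/u](ρ[v/x](R)))))) → 7

== RESULT ==
v | z
p | p
q | r
r | r
t | q
t | s
t | t
t | t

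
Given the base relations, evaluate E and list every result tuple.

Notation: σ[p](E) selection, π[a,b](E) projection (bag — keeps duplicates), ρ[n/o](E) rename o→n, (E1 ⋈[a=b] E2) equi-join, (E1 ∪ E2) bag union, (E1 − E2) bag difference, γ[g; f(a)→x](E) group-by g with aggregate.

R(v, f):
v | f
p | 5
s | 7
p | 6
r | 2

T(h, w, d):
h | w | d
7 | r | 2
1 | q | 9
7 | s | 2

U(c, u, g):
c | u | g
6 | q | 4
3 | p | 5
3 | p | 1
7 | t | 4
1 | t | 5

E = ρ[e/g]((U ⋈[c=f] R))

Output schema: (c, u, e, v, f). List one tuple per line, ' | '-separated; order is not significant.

Row counts bottom-up:
  U → 5
  R → 4
  (U ⋈[c=f] R) → 2
  ρ[e/g]((U ⋈[c=f] R)) → 2

== RESULT ==
c | u | e | v | f
6 | q | 4 | p | 6
7 | t | 4 | s | 7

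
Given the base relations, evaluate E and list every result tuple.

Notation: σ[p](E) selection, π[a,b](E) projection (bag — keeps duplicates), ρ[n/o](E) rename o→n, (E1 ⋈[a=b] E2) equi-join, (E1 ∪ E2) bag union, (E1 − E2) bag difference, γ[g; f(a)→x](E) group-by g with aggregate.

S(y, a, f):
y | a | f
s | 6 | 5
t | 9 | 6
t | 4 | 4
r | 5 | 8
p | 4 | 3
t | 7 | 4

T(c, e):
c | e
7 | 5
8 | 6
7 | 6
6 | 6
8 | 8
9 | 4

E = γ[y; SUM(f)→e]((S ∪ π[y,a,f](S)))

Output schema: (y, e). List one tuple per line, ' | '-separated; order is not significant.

Per-node cardinality:
  S → 6
  S → 6
  π[y,a,f](S) → 6
  (S ∪ π[y,a,f](S)) → 12
  γ[y; SUM(f)→e]((S ∪ π[y,a,f](S))) → 4

== RESULT ==
y | e
p | 6
r | 16
s | 10
t | 28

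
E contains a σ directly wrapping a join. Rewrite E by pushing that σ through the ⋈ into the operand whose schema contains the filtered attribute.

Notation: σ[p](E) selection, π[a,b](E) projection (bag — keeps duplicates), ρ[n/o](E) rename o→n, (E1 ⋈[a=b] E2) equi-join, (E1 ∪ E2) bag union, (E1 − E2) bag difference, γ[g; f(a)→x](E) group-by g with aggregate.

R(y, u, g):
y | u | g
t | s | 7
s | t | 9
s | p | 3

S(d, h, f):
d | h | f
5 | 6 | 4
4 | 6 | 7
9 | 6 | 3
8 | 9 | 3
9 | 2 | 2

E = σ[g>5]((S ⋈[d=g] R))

σ filters on g, owned by the right side.
E' = (S ⋈[d=g] σ[g>5](R))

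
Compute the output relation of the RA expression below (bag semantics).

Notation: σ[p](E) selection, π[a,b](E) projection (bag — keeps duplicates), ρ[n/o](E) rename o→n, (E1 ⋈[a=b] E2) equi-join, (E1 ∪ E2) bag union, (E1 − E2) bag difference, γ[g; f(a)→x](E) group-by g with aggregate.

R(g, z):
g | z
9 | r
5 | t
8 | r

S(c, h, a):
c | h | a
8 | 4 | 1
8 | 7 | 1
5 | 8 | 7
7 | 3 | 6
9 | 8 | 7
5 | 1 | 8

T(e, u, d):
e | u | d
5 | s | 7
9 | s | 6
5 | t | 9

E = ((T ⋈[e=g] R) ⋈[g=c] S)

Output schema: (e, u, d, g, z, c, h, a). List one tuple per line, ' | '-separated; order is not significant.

Per-node cardinality:
  T → 3
  R → 3
  (T ⋈[e=g] R) → 3
  S → 6
  ((T ⋈[e=g] R) ⋈[g=c] S) → 5

== RESULT ==
e | u | d | g | z | c | h | a
5 | s | 7 | 5 | t | 5 | 1 | 8
5 | s | 7 | 5 | t | 5 | 8 | 7
5 | t | 9 | 5 | t | 5 | 1 | 8
5 | t | 9 | 5 | t | 5 | 8 | 7
9 | s | 6 | 9 | r | 9 | 8 | 7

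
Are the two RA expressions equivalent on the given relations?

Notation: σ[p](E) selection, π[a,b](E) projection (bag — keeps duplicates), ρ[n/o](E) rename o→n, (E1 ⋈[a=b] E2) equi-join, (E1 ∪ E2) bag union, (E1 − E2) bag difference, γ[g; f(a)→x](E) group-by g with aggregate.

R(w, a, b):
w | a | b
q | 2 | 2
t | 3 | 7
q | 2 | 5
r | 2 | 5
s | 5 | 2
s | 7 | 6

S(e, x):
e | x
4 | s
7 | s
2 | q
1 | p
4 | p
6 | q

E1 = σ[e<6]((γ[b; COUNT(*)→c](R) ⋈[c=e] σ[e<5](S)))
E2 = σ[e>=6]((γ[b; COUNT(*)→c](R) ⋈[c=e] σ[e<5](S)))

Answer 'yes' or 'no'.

E1 per-node cardinality:
  R → 6
  γ[b; COUNT(*)→c](R) → 4
  S → 6
  σ[e<5](S) → 4
  (γ[b; COUNT(*)→c](R) ⋈[c=e] σ[e<5](S)) → 4
  σ[e<6]((γ[b; COUNT(*)→c](R) ⋈[c=e] σ[e<5](S))) → 4
E2 per-node cardinality:
  R → 6
  γ[b; COUNT(*)→c](R) → 4
  S → 6
  σ[e<5](S) → 4
  (γ[b; COUNT(*)→c](R) ⋈[c=e] σ[e<5](S)) → 4
  σ[e>=6]((γ[b; COUNT(*)→c](R) ⋈[c=e] σ[e<5](S))) → 0

E1 result:
b | c | e | x
2 | 2 | 2 | q
5 | 2 | 2 | q
6 | 1 | 1 | p
7 | 1 | 1 | p
E2 result:
b | c | e | x
(0 rows)
Witness: (5, 2, 2, 'q') appears 1× in E1 but 0× in E2.

no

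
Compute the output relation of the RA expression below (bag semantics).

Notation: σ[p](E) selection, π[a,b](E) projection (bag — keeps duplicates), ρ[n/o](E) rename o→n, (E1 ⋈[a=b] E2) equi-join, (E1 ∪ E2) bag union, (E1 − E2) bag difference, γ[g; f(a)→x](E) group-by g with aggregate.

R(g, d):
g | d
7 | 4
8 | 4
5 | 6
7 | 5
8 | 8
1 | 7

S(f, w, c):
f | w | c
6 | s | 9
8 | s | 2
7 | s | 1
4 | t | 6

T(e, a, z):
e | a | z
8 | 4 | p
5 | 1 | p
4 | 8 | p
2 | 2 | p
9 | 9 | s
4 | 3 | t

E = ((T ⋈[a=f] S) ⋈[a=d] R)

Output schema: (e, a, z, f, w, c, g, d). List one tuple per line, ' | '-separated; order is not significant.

Per-node cardinality:
  T → 6
  S → 4
  (T ⋈[a=f] S) → 2
  R → 6
  ((T ⋈[a=f] S) ⋈[a=d] R) → 3

== RESULT ==
e | a | z | f | w | c | g | d
4 | 8 | p | 8 | s | 2 | 8 | 8
8 | 4 | p | 4 | t | 6 | 7 | 4
8 | 4 | p | 4 | t | 6 | 8 | 4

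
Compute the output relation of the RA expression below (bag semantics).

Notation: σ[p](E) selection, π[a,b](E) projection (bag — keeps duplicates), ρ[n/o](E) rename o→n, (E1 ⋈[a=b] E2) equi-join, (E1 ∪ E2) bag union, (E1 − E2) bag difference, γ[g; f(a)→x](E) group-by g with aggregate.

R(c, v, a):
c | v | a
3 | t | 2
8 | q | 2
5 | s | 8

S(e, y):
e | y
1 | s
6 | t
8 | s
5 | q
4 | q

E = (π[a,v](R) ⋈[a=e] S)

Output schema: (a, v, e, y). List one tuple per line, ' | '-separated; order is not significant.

Subexpression sizes:
  R → 3
  π[a,v](R) → 3
  S → 5
  (π[a,v](R) ⋈[a=e] S) → 1

== RESULT ==
a | v | e | y
8 | s | 8 | s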